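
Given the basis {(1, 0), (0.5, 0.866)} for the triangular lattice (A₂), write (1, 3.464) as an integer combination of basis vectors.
-b₁ + 4b₂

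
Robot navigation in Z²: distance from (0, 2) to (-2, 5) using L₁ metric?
5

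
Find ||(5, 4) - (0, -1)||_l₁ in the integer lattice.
10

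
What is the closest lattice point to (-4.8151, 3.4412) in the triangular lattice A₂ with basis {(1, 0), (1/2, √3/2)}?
(-5, 3.464)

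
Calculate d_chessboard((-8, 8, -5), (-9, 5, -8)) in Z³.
3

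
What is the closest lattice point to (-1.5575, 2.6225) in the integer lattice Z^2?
(-2, 3)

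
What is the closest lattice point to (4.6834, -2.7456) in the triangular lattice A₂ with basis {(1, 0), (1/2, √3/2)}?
(4.5, -2.598)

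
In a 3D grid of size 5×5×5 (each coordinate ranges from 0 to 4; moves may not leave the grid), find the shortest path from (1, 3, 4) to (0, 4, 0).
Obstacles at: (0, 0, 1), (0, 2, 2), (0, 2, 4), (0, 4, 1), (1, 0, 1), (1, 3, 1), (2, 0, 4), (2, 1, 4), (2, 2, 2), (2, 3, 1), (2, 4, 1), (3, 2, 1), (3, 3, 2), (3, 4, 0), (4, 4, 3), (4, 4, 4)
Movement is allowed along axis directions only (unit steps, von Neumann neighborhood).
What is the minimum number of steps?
6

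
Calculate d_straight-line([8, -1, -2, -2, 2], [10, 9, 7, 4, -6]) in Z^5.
16.8819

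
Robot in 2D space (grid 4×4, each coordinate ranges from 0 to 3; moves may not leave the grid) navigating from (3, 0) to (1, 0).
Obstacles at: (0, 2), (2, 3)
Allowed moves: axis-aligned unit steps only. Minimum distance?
2
(one shortest path: (3, 0) → (2, 0) → (1, 0))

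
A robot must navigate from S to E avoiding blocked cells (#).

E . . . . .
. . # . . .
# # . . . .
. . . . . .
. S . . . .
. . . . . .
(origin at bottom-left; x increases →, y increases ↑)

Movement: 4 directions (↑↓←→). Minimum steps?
9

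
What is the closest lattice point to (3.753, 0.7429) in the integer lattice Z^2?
(4, 1)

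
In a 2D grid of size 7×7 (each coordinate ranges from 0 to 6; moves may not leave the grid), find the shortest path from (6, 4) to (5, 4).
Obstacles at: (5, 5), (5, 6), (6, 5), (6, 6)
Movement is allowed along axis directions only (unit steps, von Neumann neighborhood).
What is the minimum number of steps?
1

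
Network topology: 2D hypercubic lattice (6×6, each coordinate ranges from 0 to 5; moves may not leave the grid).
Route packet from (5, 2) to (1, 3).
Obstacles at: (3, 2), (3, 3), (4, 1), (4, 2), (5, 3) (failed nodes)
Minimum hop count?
9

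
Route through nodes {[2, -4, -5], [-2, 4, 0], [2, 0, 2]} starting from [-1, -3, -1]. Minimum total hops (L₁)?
29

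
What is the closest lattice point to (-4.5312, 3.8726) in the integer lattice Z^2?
(-5, 4)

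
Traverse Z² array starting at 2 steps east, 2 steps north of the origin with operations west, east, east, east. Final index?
(4, 2)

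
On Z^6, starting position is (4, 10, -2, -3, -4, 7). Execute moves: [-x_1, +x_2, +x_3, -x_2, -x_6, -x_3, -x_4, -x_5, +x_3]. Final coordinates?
(3, 10, -1, -4, -5, 6)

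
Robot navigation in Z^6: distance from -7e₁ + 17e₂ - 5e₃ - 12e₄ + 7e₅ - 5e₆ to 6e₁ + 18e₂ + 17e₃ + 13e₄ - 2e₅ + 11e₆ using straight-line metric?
40.1995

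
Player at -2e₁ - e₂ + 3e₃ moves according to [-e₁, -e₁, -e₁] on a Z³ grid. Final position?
(-5, -1, 3)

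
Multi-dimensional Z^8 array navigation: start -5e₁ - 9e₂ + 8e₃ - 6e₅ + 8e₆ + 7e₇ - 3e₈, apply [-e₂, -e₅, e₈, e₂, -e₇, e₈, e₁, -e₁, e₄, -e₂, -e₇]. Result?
(-5, -10, 8, 1, -7, 8, 5, -1)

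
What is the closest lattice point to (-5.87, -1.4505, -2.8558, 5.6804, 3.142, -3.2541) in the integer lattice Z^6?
(-6, -1, -3, 6, 3, -3)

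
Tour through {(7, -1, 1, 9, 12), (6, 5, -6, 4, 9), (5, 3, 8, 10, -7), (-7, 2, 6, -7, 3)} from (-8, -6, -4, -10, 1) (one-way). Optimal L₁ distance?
121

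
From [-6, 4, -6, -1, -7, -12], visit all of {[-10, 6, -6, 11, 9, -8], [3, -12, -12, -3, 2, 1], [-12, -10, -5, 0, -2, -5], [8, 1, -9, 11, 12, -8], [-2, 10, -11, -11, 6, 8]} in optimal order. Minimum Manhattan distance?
205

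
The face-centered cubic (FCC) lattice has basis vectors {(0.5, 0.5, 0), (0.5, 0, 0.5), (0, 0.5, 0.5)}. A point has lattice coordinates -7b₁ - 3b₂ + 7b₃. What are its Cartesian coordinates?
(-5, 0, 2)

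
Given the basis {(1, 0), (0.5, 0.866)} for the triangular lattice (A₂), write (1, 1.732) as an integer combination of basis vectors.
2b₂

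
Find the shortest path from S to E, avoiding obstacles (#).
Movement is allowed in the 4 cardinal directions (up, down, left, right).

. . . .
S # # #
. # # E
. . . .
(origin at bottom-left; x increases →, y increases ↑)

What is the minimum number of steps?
6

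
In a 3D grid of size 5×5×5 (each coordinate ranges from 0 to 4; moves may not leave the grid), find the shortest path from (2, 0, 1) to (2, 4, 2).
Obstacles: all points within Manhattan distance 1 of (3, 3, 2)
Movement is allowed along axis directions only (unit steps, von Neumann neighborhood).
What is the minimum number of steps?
5
(one shortest path: (2, 0, 1) → (2, 1, 1) → (2, 2, 1) → (2, 3, 1) → (2, 4, 1) → (2, 4, 2))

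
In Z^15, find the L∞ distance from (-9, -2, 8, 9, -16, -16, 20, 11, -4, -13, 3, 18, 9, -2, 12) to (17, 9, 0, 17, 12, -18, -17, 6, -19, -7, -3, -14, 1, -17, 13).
37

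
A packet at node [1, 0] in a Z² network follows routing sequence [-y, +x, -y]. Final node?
(2, -2)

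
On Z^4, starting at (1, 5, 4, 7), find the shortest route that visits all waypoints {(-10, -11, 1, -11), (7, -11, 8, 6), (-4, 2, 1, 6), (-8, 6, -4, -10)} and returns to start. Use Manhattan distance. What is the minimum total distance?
134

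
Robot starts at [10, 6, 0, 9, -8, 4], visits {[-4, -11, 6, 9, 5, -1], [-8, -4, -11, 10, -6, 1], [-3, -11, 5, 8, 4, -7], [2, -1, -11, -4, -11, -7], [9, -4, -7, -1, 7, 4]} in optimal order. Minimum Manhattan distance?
181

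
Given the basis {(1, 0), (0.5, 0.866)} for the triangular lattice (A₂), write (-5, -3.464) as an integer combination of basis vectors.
-3b₁ - 4b₂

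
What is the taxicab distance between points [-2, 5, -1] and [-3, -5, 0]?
12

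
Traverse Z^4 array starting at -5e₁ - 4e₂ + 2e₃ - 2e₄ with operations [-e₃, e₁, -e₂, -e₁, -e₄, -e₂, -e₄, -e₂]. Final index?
(-5, -7, 1, -4)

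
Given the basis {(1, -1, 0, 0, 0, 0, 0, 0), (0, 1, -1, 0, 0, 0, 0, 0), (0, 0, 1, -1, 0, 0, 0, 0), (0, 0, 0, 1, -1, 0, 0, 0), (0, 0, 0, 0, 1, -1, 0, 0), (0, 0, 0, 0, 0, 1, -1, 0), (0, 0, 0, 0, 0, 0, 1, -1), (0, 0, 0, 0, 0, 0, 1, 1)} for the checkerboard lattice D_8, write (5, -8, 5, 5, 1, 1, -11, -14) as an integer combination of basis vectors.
5b₁ - 3b₂ + 2b₃ + 7b₄ + 8b₅ + 9b₆ + 6b₇ - 8b₈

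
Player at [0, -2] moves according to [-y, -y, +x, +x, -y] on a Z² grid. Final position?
(2, -5)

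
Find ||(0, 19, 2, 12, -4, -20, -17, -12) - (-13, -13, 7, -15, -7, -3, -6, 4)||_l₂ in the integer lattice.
51.2055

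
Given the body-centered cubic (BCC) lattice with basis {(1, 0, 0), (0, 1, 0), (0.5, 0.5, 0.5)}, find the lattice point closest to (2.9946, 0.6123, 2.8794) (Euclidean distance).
(3, 1, 3)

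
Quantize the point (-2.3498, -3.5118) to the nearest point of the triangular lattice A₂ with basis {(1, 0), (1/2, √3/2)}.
(-2, -3.464)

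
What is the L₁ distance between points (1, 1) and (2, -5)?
7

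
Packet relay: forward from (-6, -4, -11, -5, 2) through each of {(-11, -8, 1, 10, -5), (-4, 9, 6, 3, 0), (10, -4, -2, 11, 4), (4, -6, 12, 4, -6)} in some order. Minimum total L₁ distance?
151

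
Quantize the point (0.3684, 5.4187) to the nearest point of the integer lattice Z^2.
(0, 5)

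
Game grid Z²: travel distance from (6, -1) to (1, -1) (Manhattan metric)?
5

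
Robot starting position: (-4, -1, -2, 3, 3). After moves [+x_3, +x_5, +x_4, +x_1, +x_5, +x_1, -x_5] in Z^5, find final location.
(-2, -1, -1, 4, 4)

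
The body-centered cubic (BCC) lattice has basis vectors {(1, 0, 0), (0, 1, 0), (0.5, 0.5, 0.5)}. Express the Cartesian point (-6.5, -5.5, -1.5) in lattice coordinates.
-5b₁ - 4b₂ - 3b₃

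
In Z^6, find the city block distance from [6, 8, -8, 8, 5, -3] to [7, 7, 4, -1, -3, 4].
38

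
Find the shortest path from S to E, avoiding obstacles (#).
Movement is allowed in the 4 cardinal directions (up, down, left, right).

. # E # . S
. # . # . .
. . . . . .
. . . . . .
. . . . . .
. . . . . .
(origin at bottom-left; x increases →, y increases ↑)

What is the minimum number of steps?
7
(one shortest path: (5, 5) → (4, 5) → (4, 4) → (4, 3) → (3, 3) → (2, 3) → (2, 4) → (2, 5))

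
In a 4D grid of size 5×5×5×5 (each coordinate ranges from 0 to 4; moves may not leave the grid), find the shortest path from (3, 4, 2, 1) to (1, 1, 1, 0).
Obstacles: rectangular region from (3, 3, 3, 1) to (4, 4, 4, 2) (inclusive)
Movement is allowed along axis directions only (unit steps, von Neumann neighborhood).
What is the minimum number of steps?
7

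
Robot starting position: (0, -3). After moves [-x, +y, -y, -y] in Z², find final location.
(-1, -4)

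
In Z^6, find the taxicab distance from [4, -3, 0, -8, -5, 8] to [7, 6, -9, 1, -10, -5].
48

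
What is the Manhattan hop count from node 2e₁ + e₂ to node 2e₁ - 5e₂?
6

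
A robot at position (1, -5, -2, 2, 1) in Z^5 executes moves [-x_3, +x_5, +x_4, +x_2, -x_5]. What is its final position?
(1, -4, -3, 3, 1)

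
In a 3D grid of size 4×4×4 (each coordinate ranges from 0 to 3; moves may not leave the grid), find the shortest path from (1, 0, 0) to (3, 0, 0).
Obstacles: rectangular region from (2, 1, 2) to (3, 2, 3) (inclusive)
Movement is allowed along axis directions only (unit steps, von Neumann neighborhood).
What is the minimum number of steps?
2
(one shortest path: (1, 0, 0) → (2, 0, 0) → (3, 0, 0))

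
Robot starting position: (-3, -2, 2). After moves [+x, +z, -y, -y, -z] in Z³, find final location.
(-2, -4, 2)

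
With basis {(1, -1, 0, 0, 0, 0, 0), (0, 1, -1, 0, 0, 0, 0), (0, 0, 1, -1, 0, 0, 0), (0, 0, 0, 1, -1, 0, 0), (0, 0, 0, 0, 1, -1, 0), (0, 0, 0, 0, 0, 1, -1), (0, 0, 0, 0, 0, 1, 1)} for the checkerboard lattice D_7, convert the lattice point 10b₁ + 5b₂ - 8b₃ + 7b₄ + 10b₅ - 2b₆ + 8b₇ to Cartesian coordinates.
(10, -5, -13, 15, 3, -4, 10)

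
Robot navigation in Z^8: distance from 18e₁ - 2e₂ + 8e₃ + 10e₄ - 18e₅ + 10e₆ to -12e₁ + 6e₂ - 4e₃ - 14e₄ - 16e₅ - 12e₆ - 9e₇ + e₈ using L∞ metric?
30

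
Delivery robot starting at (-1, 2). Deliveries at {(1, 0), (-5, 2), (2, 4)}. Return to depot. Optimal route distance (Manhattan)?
22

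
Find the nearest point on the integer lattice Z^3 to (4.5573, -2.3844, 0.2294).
(5, -2, 0)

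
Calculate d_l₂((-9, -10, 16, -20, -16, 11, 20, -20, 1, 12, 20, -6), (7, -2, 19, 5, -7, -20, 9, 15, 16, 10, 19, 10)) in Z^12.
61.8708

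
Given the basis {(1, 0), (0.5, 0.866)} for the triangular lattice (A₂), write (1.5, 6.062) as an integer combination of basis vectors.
-2b₁ + 7b₂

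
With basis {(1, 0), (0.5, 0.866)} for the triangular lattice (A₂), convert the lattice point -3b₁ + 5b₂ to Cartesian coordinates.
(-0.5, 4.33)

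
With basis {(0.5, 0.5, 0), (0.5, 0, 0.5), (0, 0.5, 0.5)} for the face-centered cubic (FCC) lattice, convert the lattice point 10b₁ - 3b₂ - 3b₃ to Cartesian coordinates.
(3.5, 3.5, -3)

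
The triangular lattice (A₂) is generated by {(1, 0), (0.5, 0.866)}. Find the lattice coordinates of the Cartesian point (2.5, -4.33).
5b₁ - 5b₂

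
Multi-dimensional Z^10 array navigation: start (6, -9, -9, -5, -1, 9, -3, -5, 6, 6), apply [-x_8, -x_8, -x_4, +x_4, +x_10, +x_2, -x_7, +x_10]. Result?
(6, -8, -9, -5, -1, 9, -4, -7, 6, 8)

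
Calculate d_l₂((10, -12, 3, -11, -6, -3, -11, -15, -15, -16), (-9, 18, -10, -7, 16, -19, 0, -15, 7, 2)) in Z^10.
55.8122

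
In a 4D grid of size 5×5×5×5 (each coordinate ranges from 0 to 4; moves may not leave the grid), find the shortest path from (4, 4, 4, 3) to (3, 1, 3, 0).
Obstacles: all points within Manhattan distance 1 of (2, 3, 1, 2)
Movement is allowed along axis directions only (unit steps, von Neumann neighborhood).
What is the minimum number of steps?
8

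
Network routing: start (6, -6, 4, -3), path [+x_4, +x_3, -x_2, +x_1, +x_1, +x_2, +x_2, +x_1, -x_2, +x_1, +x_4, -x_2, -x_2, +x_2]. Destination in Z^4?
(10, -7, 5, -1)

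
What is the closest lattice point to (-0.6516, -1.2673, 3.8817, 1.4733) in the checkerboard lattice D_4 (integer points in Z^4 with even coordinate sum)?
(-1, -1, 4, 2)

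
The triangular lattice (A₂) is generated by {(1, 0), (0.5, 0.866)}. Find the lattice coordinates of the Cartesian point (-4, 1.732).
-5b₁ + 2b₂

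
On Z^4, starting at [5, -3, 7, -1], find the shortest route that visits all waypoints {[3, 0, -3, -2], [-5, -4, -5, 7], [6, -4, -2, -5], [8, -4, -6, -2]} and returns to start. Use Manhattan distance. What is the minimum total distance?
86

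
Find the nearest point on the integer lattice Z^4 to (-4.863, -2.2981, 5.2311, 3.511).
(-5, -2, 5, 4)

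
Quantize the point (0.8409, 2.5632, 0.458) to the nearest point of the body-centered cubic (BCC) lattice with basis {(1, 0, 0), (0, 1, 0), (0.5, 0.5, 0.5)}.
(0.5, 2.5, 0.5)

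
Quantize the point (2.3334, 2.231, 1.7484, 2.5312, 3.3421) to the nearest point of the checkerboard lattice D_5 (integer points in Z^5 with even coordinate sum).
(2, 2, 2, 3, 3)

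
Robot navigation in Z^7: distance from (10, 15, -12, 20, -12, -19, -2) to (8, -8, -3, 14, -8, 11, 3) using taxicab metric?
79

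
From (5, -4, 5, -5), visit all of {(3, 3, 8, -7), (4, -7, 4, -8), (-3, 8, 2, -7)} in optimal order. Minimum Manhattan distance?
41
(one optimal route: (5, -4, 5, -5) → (4, -7, 4, -8) → (3, 3, 8, -7) → (-3, 8, 2, -7))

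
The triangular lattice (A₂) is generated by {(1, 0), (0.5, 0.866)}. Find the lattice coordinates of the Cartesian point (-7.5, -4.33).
-5b₁ - 5b₂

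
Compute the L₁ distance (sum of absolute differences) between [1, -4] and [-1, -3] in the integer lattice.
3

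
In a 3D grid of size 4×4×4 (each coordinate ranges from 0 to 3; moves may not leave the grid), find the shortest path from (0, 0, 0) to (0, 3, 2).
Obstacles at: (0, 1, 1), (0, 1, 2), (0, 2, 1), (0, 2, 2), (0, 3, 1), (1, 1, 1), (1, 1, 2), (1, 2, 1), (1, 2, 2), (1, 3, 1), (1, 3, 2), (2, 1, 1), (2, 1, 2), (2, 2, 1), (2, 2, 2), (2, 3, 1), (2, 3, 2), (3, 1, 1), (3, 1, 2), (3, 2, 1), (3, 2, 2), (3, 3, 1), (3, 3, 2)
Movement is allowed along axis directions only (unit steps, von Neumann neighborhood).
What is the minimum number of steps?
7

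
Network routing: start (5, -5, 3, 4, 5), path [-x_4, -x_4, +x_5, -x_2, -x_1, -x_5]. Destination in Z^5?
(4, -6, 3, 2, 5)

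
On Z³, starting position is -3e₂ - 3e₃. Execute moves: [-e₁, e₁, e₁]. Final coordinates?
(1, -3, -3)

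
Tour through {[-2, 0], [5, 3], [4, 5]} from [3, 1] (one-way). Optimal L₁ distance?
18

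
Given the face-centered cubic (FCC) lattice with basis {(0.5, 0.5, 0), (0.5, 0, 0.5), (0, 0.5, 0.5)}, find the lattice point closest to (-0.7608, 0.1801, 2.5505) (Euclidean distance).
(-0.5, 0, 2.5)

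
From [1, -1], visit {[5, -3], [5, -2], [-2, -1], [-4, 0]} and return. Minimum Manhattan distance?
24
(one optimal route: (1, -1) → (5, -3) → (5, -2) → (-2, -1) → (-4, 0) → (1, -1))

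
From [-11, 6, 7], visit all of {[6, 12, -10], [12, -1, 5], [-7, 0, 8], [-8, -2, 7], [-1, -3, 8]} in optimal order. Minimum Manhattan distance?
76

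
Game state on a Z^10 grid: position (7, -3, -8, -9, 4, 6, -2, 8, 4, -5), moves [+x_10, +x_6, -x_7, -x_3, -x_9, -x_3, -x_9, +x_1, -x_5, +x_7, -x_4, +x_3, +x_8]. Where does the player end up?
(8, -3, -9, -10, 3, 7, -2, 9, 2, -4)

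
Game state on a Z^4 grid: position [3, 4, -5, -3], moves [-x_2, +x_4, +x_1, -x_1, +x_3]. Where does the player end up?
(3, 3, -4, -2)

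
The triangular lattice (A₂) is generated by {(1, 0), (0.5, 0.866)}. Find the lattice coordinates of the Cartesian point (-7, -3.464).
-5b₁ - 4b₂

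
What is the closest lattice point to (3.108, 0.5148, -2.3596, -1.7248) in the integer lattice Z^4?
(3, 1, -2, -2)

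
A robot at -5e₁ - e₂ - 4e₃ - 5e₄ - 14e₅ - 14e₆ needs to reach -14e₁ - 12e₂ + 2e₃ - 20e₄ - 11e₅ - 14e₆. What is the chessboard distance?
15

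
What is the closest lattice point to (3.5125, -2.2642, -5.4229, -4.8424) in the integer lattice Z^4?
(4, -2, -5, -5)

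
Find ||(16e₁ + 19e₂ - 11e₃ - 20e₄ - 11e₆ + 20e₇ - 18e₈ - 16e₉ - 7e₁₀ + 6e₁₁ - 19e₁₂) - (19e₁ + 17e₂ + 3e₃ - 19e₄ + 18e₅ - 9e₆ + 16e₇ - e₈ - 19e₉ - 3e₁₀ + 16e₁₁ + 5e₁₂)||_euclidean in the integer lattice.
39.2938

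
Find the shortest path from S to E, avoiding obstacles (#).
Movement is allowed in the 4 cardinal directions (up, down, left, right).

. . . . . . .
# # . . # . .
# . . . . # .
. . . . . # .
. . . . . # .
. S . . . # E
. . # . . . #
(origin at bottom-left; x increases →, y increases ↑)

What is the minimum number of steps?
15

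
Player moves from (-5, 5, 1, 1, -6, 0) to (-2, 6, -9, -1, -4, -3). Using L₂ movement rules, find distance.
11.2694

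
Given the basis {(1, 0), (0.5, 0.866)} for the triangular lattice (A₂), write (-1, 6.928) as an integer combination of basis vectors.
-5b₁ + 8b₂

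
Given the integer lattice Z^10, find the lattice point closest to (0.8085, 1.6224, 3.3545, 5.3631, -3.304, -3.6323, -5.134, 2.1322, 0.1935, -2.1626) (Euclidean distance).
(1, 2, 3, 5, -3, -4, -5, 2, 0, -2)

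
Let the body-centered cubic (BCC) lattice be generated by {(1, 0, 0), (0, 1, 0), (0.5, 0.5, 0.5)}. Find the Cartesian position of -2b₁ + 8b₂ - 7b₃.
(-5.5, 4.5, -3.5)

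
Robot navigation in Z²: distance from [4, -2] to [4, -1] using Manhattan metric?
1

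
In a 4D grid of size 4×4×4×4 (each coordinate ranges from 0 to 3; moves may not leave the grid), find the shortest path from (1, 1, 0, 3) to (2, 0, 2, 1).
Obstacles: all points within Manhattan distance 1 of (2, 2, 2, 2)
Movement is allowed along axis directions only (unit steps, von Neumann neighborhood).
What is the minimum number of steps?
6
(one shortest path: (1, 1, 0, 3) → (2, 1, 0, 3) → (2, 0, 0, 3) → (2, 0, 1, 3) → (2, 0, 2, 3) → (2, 0, 2, 2) → (2, 0, 2, 1))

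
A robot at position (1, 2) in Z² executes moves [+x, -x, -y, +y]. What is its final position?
(1, 2)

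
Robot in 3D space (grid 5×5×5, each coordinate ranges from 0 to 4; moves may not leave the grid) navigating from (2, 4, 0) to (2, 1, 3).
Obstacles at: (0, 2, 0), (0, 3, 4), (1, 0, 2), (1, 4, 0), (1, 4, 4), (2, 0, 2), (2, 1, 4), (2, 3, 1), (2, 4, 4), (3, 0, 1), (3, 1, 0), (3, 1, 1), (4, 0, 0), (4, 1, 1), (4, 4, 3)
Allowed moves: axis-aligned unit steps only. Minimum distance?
6
(one shortest path: (2, 4, 0) → (2, 3, 0) → (2, 2, 0) → (2, 1, 0) → (2, 1, 1) → (2, 1, 2) → (2, 1, 3))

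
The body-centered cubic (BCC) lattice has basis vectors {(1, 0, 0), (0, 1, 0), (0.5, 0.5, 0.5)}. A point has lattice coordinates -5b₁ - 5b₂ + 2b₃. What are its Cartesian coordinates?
(-4, -4, 1)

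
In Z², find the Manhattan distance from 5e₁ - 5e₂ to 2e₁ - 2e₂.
6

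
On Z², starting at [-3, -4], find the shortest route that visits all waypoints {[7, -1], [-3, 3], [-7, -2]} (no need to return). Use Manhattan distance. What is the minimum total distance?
29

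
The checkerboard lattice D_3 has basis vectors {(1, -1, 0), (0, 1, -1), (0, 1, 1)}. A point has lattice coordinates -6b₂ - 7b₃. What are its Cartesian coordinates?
(0, -13, -1)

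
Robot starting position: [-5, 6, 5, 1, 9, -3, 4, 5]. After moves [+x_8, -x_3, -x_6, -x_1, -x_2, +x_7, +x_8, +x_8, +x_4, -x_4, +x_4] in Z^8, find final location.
(-6, 5, 4, 2, 9, -4, 5, 8)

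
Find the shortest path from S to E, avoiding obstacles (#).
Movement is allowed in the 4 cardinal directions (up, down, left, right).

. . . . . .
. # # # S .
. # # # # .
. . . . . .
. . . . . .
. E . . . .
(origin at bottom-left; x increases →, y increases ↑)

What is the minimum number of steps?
9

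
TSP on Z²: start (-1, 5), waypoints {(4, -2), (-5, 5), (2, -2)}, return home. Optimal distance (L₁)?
32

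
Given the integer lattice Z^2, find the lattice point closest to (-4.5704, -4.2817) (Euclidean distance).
(-5, -4)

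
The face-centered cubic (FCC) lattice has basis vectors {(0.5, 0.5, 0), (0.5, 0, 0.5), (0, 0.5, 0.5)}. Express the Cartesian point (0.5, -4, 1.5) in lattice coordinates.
-5b₁ + 6b₂ - 3b₃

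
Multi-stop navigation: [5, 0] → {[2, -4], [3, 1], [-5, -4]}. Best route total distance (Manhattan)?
16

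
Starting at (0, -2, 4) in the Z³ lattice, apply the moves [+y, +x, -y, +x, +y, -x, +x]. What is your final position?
(2, -1, 4)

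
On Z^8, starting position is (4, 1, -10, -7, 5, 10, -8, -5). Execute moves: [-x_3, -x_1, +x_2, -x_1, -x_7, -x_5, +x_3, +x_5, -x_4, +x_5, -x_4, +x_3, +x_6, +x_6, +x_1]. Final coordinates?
(3, 2, -9, -9, 6, 12, -9, -5)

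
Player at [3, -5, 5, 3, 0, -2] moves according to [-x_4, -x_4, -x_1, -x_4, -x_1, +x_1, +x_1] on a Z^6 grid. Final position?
(3, -5, 5, 0, 0, -2)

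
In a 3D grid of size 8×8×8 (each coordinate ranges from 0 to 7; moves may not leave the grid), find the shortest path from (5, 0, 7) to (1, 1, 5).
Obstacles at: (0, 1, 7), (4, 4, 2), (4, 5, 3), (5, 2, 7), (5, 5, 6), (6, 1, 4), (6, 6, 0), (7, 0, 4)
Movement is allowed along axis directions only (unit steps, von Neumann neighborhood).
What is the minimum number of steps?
7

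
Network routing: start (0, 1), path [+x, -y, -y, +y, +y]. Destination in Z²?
(1, 1)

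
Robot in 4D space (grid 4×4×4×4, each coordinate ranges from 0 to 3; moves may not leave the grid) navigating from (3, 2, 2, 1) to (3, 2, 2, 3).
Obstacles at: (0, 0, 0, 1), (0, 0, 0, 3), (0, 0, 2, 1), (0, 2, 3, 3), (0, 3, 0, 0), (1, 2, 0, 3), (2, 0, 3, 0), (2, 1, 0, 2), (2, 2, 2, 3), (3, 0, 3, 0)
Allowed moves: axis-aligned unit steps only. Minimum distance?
2
(one shortest path: (3, 2, 2, 1) → (3, 2, 2, 2) → (3, 2, 2, 3))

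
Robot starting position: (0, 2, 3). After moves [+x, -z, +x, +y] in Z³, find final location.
(2, 3, 2)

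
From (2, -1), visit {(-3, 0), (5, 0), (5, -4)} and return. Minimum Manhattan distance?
24
(one optimal route: (2, -1) → (-3, 0) → (5, 0) → (5, -4) → (2, -1))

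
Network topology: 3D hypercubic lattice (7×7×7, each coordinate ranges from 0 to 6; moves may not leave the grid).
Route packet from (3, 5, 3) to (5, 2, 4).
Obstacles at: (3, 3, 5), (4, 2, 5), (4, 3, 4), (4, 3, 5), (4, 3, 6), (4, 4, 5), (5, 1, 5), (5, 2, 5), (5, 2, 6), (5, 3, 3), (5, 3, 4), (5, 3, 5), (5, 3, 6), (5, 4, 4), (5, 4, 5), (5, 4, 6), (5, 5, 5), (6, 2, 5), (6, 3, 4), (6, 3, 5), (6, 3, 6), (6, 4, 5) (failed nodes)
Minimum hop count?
6
(one shortest path: (3, 5, 3) → (4, 5, 3) → (4, 4, 3) → (4, 3, 3) → (4, 2, 3) → (5, 2, 3) → (5, 2, 4))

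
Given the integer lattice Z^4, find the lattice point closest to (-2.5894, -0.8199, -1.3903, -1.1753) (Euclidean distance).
(-3, -1, -1, -1)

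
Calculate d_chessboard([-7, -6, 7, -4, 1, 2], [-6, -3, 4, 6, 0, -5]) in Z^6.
10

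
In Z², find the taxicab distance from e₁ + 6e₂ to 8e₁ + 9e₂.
10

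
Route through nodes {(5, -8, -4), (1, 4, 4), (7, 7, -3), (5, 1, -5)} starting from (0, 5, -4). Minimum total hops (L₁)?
46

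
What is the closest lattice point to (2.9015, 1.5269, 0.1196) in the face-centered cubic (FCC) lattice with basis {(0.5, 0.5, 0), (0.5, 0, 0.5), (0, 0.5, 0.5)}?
(3, 1.5, 0.5)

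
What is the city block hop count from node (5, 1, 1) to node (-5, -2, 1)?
13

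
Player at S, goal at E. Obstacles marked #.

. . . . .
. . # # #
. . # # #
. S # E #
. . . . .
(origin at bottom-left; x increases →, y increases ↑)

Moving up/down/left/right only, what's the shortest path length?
4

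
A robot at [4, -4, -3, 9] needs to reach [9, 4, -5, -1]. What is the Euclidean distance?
13.8924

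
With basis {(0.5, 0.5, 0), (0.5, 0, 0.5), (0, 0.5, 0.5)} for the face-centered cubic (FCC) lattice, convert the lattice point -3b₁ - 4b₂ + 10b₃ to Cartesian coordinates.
(-3.5, 3.5, 3)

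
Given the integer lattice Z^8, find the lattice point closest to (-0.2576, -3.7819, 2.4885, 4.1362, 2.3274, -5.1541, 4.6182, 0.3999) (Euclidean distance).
(0, -4, 2, 4, 2, -5, 5, 0)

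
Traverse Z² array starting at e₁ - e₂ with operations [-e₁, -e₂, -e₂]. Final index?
(0, -3)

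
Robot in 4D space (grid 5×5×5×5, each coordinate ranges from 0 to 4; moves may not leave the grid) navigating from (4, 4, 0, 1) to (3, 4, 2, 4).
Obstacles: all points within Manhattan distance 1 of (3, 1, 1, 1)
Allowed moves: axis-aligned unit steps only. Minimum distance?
6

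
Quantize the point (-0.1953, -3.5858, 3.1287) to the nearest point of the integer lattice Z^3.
(0, -4, 3)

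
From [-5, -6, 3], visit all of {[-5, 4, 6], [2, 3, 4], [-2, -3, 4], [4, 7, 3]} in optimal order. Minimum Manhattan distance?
36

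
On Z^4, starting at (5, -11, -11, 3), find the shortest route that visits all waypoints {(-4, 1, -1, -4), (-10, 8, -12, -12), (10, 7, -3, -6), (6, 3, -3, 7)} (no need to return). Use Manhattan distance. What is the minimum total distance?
104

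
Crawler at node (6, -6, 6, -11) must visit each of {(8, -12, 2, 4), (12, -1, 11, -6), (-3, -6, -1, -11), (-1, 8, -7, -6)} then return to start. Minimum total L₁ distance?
144
(one optimal route: (6, -6, 6, -11) → (8, -12, 2, 4) → (12, -1, 11, -6) → (-1, 8, -7, -6) → (-3, -6, -1, -11) → (6, -6, 6, -11))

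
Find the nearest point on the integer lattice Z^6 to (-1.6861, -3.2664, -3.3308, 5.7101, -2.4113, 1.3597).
(-2, -3, -3, 6, -2, 1)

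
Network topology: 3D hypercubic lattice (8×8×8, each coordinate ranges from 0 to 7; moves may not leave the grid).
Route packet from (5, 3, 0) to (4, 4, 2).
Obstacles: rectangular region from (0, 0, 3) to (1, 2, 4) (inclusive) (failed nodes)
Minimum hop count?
4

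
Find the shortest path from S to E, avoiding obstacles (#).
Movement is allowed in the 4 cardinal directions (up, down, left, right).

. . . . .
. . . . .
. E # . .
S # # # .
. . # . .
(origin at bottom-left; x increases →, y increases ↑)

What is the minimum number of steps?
2
(one shortest path: (0, 1) → (0, 2) → (1, 2))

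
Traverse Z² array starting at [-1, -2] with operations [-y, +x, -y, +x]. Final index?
(1, -4)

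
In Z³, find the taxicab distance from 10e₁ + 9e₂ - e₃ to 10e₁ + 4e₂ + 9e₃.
15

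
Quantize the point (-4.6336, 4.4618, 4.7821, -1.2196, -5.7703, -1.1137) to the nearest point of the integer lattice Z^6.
(-5, 4, 5, -1, -6, -1)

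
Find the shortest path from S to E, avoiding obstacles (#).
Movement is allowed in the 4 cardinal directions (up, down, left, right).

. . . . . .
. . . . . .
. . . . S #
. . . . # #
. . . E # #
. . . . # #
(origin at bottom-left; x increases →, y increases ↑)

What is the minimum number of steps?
3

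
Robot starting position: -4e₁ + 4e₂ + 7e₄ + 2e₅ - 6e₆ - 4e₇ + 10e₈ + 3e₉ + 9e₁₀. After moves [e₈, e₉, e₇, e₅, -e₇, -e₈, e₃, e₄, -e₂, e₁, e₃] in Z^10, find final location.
(-3, 3, 2, 8, 3, -6, -4, 10, 4, 9)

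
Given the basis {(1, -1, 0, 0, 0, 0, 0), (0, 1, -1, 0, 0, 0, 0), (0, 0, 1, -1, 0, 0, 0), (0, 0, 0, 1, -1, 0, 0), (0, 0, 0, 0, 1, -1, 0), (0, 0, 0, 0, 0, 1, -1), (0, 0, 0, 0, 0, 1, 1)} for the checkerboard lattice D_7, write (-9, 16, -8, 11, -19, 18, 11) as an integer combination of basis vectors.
-9b₁ + 7b₂ - b₃ + 10b₄ - 9b₅ - b₆ + 10b₇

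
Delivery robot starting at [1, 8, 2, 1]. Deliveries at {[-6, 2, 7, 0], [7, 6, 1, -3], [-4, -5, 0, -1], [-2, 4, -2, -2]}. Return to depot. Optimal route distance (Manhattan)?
78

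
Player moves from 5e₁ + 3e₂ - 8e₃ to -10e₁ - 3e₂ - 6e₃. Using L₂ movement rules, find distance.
16.2788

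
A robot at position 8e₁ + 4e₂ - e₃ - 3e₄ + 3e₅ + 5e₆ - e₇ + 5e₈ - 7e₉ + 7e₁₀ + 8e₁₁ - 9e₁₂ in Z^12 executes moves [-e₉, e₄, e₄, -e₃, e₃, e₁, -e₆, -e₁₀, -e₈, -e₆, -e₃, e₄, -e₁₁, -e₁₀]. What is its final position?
(9, 4, -2, 0, 3, 3, -1, 4, -8, 5, 7, -9)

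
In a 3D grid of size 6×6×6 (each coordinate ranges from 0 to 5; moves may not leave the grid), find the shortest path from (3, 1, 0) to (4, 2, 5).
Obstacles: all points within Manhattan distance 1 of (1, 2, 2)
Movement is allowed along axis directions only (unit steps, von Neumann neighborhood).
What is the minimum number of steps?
7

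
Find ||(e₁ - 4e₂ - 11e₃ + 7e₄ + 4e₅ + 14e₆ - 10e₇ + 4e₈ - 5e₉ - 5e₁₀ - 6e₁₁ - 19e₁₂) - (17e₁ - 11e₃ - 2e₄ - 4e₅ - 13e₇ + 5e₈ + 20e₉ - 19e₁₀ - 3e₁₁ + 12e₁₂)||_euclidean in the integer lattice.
49.1325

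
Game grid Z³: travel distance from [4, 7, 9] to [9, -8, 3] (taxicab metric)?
26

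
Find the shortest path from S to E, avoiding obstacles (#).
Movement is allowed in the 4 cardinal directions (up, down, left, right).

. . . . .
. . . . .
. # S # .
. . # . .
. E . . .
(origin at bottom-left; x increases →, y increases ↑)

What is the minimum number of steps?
7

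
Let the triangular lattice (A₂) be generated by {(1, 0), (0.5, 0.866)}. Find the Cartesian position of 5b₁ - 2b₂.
(4, -1.732)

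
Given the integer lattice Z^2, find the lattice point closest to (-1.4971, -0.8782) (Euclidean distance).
(-1, -1)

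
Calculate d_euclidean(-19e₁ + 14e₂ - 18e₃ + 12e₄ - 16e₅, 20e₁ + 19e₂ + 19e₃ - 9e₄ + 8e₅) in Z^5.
62.7057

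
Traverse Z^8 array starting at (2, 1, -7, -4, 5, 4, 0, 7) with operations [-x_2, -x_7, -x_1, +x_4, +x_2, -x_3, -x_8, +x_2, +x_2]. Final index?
(1, 3, -8, -3, 5, 4, -1, 6)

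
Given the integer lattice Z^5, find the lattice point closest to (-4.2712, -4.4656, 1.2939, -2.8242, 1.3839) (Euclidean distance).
(-4, -4, 1, -3, 1)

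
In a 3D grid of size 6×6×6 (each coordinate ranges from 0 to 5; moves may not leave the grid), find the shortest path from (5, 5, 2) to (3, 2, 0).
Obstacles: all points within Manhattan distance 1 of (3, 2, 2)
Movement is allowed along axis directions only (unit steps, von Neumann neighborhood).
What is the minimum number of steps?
7
(one shortest path: (5, 5, 2) → (4, 5, 2) → (3, 5, 2) → (3, 4, 2) → (3, 4, 1) → (3, 3, 1) → (3, 3, 0) → (3, 2, 0))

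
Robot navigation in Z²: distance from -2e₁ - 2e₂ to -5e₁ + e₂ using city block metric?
6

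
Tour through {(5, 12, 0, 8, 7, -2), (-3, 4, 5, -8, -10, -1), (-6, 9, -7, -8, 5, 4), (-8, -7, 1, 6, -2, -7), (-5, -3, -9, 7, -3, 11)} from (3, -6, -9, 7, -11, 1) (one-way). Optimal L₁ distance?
199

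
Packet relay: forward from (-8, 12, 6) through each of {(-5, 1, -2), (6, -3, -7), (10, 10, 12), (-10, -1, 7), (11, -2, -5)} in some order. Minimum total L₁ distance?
90
(one optimal route: (-8, 12, 6) → (-10, -1, 7) → (-5, 1, -2) → (6, -3, -7) → (11, -2, -5) → (10, 10, 12))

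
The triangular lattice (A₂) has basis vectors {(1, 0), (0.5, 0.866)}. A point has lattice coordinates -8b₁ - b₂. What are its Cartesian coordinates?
(-8.5, -0.866)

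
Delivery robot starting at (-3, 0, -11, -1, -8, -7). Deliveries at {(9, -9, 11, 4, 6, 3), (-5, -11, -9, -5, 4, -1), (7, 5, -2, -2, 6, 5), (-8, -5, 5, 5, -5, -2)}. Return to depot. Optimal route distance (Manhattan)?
204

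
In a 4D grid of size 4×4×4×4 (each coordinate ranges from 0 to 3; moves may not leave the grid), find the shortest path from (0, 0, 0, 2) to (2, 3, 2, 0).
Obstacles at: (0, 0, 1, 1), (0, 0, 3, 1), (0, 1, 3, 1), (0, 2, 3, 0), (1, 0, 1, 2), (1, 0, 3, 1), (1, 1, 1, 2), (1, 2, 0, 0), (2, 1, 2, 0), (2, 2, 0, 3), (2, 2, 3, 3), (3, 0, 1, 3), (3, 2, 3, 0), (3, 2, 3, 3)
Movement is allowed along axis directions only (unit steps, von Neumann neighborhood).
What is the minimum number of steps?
9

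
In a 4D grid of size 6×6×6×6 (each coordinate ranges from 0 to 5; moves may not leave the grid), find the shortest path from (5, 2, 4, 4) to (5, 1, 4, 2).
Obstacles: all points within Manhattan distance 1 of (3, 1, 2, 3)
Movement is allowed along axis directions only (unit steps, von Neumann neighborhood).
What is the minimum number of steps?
3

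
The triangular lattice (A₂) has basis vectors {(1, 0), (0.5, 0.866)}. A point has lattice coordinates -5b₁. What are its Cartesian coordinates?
(-5, 0)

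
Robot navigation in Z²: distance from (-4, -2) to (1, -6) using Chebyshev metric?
5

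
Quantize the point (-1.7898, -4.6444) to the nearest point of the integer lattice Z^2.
(-2, -5)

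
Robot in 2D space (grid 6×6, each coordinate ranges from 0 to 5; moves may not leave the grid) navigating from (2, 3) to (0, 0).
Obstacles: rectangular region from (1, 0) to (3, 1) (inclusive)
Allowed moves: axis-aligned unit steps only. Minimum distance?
5
(one shortest path: (2, 3) → (1, 3) → (0, 3) → (0, 2) → (0, 1) → (0, 0))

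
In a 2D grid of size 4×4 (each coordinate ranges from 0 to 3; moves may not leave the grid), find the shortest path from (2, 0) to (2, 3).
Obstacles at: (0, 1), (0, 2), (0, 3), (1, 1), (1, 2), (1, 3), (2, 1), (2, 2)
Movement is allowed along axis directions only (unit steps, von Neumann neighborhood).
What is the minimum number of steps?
5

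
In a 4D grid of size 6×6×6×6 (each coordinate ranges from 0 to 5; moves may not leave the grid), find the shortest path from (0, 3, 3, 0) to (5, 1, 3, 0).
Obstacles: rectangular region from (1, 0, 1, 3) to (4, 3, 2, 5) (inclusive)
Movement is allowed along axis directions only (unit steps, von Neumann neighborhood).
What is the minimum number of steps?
7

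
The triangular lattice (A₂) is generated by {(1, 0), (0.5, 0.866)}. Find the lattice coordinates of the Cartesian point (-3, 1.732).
-4b₁ + 2b₂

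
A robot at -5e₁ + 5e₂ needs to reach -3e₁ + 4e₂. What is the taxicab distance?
3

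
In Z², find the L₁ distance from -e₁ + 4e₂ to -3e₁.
6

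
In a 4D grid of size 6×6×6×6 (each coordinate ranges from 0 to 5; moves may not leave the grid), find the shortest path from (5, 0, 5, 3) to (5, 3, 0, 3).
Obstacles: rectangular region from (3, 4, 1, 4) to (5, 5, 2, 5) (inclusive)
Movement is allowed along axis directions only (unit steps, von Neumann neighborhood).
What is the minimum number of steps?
8
(one shortest path: (5, 0, 5, 3) → (5, 1, 5, 3) → (5, 2, 5, 3) → (5, 3, 5, 3) → (5, 3, 4, 3) → (5, 3, 3, 3) → (5, 3, 2, 3) → (5, 3, 1, 3) → (5, 3, 0, 3))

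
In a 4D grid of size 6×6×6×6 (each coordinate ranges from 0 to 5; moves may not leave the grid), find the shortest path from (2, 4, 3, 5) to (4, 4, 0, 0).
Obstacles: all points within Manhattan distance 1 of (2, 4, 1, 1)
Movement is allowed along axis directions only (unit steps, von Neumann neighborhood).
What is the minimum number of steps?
10
(one shortest path: (2, 4, 3, 5) → (3, 4, 3, 5) → (4, 4, 3, 5) → (4, 4, 2, 5) → (4, 4, 1, 5) → (4, 4, 0, 5) → (4, 4, 0, 4) → (4, 4, 0, 3) → (4, 4, 0, 2) → (4, 4, 0, 1) → (4, 4, 0, 0))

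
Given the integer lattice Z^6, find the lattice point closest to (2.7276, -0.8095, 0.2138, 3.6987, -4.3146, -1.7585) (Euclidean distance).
(3, -1, 0, 4, -4, -2)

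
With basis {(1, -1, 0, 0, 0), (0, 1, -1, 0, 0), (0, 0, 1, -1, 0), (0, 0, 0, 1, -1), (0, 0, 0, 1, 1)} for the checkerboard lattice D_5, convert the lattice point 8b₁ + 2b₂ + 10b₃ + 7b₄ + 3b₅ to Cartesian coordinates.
(8, -6, 8, 0, -4)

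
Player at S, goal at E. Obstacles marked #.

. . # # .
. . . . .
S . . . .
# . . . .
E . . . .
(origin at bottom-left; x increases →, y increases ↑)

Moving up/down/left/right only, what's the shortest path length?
4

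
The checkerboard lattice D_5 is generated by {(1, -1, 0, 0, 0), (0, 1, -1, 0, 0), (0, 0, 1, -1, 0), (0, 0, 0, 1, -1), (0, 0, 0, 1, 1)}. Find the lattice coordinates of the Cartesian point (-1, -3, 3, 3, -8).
-b₁ - 4b₂ - b₃ + 5b₄ - 3b₅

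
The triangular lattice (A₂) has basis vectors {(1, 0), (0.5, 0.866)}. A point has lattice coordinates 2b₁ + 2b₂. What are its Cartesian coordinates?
(3, 1.732)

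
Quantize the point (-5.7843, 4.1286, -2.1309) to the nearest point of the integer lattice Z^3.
(-6, 4, -2)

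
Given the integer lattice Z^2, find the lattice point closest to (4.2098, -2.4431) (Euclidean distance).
(4, -2)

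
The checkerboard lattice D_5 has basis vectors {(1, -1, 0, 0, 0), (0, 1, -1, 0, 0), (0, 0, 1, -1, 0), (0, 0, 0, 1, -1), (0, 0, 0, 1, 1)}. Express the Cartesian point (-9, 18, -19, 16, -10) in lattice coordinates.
-9b₁ + 9b₂ - 10b₃ + 8b₄ - 2b₅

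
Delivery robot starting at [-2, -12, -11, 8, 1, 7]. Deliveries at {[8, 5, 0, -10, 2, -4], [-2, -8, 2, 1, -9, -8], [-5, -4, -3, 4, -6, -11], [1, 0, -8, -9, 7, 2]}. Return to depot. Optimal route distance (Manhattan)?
198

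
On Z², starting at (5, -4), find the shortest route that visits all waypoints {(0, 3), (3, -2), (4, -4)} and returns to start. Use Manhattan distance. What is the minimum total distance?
24
(one optimal route: (5, -4) → (0, 3) → (3, -2) → (4, -4) → (5, -4))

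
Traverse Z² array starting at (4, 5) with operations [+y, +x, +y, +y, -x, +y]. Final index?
(4, 9)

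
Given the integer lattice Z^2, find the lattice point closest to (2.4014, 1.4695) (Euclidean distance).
(2, 1)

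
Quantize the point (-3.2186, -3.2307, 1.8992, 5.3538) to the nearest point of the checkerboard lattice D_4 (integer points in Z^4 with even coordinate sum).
(-3, -3, 2, 6)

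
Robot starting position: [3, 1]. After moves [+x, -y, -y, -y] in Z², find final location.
(4, -2)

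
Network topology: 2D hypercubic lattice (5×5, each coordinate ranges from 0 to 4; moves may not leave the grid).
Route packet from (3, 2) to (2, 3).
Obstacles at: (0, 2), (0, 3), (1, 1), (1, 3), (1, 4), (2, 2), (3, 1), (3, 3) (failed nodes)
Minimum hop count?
6
(one shortest path: (3, 2) → (4, 2) → (4, 3) → (4, 4) → (3, 4) → (2, 4) → (2, 3))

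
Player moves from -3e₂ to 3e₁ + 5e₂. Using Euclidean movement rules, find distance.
8.544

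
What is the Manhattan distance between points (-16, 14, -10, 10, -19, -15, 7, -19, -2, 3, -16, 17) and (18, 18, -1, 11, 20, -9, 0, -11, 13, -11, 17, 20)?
173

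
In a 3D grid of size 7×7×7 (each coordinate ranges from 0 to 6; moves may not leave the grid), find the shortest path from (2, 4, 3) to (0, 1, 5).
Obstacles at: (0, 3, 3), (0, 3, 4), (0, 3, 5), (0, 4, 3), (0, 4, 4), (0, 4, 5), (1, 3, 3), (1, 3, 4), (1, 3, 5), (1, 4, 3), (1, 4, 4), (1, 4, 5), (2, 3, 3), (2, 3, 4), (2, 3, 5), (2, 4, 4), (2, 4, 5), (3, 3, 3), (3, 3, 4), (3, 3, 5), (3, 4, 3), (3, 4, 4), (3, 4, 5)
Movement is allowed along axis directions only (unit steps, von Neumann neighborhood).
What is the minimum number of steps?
9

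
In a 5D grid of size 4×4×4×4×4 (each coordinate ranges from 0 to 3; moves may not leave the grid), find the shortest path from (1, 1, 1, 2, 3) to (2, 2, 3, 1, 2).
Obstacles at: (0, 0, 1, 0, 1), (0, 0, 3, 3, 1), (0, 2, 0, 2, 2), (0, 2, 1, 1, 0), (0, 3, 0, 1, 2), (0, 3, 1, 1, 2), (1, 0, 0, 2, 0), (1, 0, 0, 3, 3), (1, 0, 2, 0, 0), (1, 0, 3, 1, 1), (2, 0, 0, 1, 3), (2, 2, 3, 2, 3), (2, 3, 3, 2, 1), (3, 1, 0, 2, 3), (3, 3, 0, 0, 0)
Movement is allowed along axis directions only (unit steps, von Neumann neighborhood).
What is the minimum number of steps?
6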